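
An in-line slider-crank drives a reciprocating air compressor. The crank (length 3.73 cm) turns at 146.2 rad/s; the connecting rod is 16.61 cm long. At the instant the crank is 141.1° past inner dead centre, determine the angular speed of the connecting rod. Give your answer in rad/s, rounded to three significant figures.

25.8

ω = 146.2 rad/s
The rod makes angle φ with the slider axis where L sinφ = r sinθ; differentiating, L cosφ·φ̇ = r ω cosθ.
L cosφ = √(L² − r² sin²θ) = 0.16444 m.
|ω_rod| = r ω |cosθ| / √(L² − r² sin²θ) = 0.0373·146.2·0.77824/0.16444 = 25.809 rad/s.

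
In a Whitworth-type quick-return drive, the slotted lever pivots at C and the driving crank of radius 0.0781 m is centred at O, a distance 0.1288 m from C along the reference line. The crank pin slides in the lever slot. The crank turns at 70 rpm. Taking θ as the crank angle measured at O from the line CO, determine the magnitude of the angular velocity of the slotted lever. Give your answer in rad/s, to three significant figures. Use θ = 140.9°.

1.77

ω = 7.33 rad/s (from 70 rpm).
Crank pin A relative to C: A = (d + r cosθ, r sinθ); lever angle φ = atan2(r sinθ, d + r cosθ).
Differentiating tanφ: φ̇ = rω(d cosθ + r)/(d² + r² + 2dr cosθ).
d² + r² + 2dr cosθ = |CA|² = 0.00707611 m²;  d cosθ + r = -0.021855 m.
|ω_lever| = |0.0781·7.33·-0.021855| / 0.00707611 = 1.7682 rad/s.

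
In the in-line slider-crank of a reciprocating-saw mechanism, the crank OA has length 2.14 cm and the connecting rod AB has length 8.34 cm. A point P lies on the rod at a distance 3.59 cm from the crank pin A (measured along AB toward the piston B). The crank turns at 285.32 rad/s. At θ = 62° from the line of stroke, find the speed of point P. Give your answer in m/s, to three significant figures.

ω = 285.3 rad/s.  Crank-pin speed |V_A| = rω = 6.1058 m/s, perpendicular to OA.
Rod angle: sinφ = −(r/L) sinθ ⇒ φ = -13.095°; ω_rod = −rω cosθ/√(L²−r²sin²θ) = -35.288 rad/s.
V_P = V_A + ω_rod × AP, with AP = 0.0359 m along the rod.
Components: V_Px = −rω sinθ − a·ω_rod·sinφ = -5.6782 m/s;  V_Py = rω cosθ + a·ω_rod·cosφ = +1.6326 m/s.
|V_P| = √(V_Px² + V_Py²) = 5.9082 m/s.

5.91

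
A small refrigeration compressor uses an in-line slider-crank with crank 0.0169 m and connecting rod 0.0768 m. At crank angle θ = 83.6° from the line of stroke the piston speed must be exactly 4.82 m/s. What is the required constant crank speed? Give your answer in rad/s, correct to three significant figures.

280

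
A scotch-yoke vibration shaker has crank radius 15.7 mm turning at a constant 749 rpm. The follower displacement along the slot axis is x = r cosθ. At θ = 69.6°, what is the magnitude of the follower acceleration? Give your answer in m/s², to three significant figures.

ω = 78.44 rad/s (from 749 rpm).
x = r cosθ ⇒ ẍ = −rω² cosθ (ω constant).
|a| = rω²|cosθ| = 0.0157·(78.44)²·|cos 69.6°| = 33.668 m/s².

33.7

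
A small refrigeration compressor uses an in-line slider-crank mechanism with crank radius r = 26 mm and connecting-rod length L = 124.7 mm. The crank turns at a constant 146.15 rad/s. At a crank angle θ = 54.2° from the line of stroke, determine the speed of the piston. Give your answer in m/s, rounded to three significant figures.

ω = 146.2 rad/s
For an in-line slider-crank, x = r cosθ + √(L² − r² sin²θ), so v = −rω sinθ·[1 + r cosθ/√(L² − r² sin²θ)].
With r = 0.026 m, L = 0.1247 m, θ = 54.2°: √(L² − r² sin²θ) = 0.1229 m.
v = −0.026·146.2·0.81106·[1 + 0.026·0.58496/0.1229] = -3.4633 m/s.
|v| = 3.4633 m/s.

3.46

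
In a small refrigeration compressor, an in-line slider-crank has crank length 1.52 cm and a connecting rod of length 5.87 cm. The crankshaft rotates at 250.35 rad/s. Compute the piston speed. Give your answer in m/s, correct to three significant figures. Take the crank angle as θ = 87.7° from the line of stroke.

3.84

ω = 250.3 rad/s
For an in-line slider-crank, x = r cosθ + √(L² − r² sin²θ), so v = −rω sinθ·[1 + r cosθ/√(L² − r² sin²θ)].
With r = 0.0152 m, L = 0.0587 m, θ = 87.7°: √(L² − r² sin²θ) = 0.056701 m.
v = −0.0152·250.3·0.99919·[1 + 0.0152·0.04013/0.056701] = -3.8432 m/s.
|v| = 3.8432 m/s.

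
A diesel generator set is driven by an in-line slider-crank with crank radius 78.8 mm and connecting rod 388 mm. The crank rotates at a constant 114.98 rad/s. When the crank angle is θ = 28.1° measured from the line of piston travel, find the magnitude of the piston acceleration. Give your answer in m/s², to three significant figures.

ω = 115 rad/s
x(θ) = r cosθ + √(L² − r² sin²θ); with ω constant, a = ω²·d²x/dθ².
d²x/dθ² = −r cosθ − r²(cos2θ)/√u − r⁴ sin²2θ/(4u^{3/2}),  u = L² − r² sin²θ = 0.149166 m².
Substituting r = 0.0788 m, L = 0.388 m, θ = 28.1°: d²x/dθ² = -0.078571 m.
a = ω²·d²x/dθ² = (115)²·(-0.078571) = -1038.7 m/s²;  |a| = 1038.7 m/s².

1040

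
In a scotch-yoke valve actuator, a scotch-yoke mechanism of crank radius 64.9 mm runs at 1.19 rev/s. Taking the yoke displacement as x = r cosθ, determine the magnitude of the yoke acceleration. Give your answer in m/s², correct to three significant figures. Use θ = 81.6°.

0.530

ω = 7.477 rad/s (from 1.19 rev/s).
x = r cosθ ⇒ ẍ = −rω² cosθ (ω constant).
|a| = rω²|cosθ| = 0.0649·(7.477)²·|cos 81.6°| = 0.53003 m/s².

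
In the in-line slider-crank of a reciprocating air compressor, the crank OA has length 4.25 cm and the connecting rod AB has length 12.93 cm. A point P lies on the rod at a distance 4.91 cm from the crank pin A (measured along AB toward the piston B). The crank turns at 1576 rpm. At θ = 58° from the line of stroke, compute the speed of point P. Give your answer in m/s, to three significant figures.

ω = 165 rad/s.  Crank-pin speed |V_A| = rω = 7.0141 m/s, perpendicular to OA.
Rod angle: sinφ = −(r/L) sinθ ⇒ φ = -16.185°; ω_rod = −rω cosθ/√(L²−r²sin²θ) = -29.933 rad/s.
V_P = V_A + ω_rod × AP, with AP = 0.0491 m along the rod.
Components: V_Px = −rω sinθ − a·ω_rod·sinφ = -6.358 m/s;  V_Py = rω cosθ + a·ω_rod·cosφ = +2.3055 m/s.
|V_P| = √(V_Px² + V_Py²) = 6.7631 m/s.

6.76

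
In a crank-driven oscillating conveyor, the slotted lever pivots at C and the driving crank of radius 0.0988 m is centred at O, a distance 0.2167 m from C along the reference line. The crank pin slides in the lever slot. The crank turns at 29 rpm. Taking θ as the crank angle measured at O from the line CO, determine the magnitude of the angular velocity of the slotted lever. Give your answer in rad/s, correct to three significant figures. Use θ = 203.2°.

ω = 3.037 rad/s (from 29 rpm).
Crank pin A relative to C: A = (d + r cosθ, r sinθ); lever angle φ = atan2(r sinθ, d + r cosθ).
Differentiating tanφ: φ̇ = rω(d cosθ + r)/(d² + r² + 2dr cosθ).
d² + r² + 2dr cosθ = |CA|² = 0.017363 m²;  d cosθ + r = -0.10038 m.
|ω_lever| = |0.0988·3.037·-0.10038| / 0.017363 = 1.7346 rad/s.

1.73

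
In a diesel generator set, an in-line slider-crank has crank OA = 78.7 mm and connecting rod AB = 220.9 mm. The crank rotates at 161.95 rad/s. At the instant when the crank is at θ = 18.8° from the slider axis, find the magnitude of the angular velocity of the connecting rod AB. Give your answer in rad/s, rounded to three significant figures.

55.0

ω = 161.9 rad/s
The rod makes angle φ with the slider axis where L sinφ = r sinθ; differentiating, L cosφ·φ̇ = r ω cosθ.
L cosφ = √(L² − r² sin²θ) = 0.21944 m.
|ω_rod| = r ω |cosθ| / √(L² − r² sin²θ) = 0.0787·161.9·0.94665/0.21944 = 54.983 rad/s.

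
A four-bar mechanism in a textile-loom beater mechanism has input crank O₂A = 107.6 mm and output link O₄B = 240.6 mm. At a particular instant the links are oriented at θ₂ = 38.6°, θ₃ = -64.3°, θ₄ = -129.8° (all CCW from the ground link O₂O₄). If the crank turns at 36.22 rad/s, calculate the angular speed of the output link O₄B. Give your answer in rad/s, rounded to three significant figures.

17.4

ω₂ = 36.22 rad/s
Differentiating the loop-closure r₂e^{iθ₂}+r₃e^{iθ₃}=r₁+r₄e^{iθ₄} gives r₂ω₂e^{iθ₂}+r₃ω₃e^{iθ₃}=r₄ω₄e^{iθ₄}.
Eliminating the other unknown: ω₄ = r₂ω₂ sin(θ₂−θ₃) / [r₄ sin(θ₄−θ₃)].
Numerator sine = +0.97476; denominator sine = -0.90996.
Result = 0.1076·36.22·(+0.97476) / (0.2406·(-0.90996)) = -17.352 rad/s; magnitude 17.352 rad/s.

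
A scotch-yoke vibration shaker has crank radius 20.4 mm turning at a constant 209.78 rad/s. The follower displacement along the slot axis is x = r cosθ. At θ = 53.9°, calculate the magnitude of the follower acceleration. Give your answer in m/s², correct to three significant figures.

529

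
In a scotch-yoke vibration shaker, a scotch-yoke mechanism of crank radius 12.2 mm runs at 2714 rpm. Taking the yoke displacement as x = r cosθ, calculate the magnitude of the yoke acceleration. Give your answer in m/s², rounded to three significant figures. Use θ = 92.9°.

ω = 284.2 rad/s (from 2714 rpm).
x = r cosθ ⇒ ẍ = −rω² cosθ (ω constant).
|a| = rω²|cosθ| = 0.0122·(284.2)²·|cos 92.9°| = 49.857 m/s².

49.9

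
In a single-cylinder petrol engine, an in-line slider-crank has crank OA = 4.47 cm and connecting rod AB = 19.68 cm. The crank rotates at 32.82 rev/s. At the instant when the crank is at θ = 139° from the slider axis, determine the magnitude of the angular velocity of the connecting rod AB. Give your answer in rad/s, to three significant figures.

ω = 206.2 rad/s (converted from 32.82 rev/s).
The rod makes angle φ with the slider axis where L sinφ = r sinθ; differentiating, L cosφ·φ̇ = r ω cosθ.
L cosφ = √(L² − r² sin²θ) = 0.1946 m.
|ω_rod| = r ω |cosθ| / √(L² − r² sin²θ) = 0.0447·206.2·0.75471/0.1946 = 35.748 rad/s.

35.7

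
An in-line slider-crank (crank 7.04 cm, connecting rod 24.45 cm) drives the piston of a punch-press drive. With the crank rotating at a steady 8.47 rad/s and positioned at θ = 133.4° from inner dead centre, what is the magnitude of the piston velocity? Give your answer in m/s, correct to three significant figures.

ω = 8.47 rad/s
For an in-line slider-crank, x = r cosθ + √(L² − r² sin²θ), so v = −rω sinθ·[1 + r cosθ/√(L² − r² sin²θ)].
With r = 0.0704 m, L = 0.2445 m, θ = 133.4°: √(L² − r² sin²θ) = 0.23909 m.
v = −0.0704·8.47·0.72657·[1 + 0.0704·-0.68709/0.23909] = -0.3456 m/s.
|v| = 0.3456 m/s.

0.346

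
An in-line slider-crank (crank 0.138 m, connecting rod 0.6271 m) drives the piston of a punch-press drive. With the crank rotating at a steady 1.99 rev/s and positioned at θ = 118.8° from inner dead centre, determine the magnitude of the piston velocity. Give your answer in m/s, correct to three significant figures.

ω = 2π·1.99 = 12.5 rad/s
For an in-line slider-crank, x = r cosθ + √(L² − r² sin²θ), so v = −rω sinθ·[1 + r cosθ/√(L² − r² sin²θ)].
With r = 0.138 m, L = 0.6271 m, θ = 118.8°: √(L² − r² sin²θ) = 0.61533 m.
v = −0.138·12.5·0.87631·[1 + 0.138·-0.48175/0.61533] = -1.3487 m/s.
|v| = 1.3487 m/s.

1.35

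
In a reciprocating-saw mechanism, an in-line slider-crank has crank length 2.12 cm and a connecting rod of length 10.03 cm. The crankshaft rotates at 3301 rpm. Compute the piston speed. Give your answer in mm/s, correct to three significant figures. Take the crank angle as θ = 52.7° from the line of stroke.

ω = 2π·3301/60 = 345.7 rad/s
For an in-line slider-crank, x = r cosθ + √(L² − r² sin²θ), so v = −rω sinθ·[1 + r cosθ/√(L² − r² sin²θ)].
With r = 0.0212 m, L = 0.1003 m, θ = 52.7°: √(L² − r² sin²θ) = 0.098872 m.
v = −0.0212·345.7·0.79547·[1 + 0.0212·0.60599/0.098872] = -6.587 m/s.
|v| = 6.587 m/s = 6587 mm/s.

6590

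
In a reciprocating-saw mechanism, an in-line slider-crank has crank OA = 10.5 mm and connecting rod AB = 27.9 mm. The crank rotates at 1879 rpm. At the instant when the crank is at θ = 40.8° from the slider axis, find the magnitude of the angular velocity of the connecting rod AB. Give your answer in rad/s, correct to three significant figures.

ω = 196.8 rad/s (converted from 1879 rpm).
The rod makes angle φ with the slider axis where L sinφ = r sinθ; differentiating, L cosφ·φ̇ = r ω cosθ.
L cosφ = √(L² − r² sin²θ) = 0.027043 m.
|ω_rod| = r ω |cosθ| / √(L² − r² sin²θ) = 0.0105·196.8·0.75700/0.027043 = 57.833 rad/s.

57.8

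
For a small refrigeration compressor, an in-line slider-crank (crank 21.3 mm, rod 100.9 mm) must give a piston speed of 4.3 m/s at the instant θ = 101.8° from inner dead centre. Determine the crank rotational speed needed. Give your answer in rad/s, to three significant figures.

216

For an in-line slider-crank, |v_piston| = rω|sinθ|·[1 + r cosθ/√(L² − r² sin²θ)].
With r = 0.0213 m, L = 0.1009 m, θ = 101.8°: the bracketed kinematic factor |dx/dθ| = 0.01993 m.
ω = v/|dx/dθ| = 4.3/0.01993 = 215.76 rad/s.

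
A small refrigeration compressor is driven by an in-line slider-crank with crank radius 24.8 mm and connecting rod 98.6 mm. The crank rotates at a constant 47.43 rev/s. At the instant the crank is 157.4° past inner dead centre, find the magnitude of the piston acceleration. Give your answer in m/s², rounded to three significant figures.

ω = 2π·47.4 = 298 rad/s
x(θ) = r cosθ + √(L² − r² sin²θ); with ω constant, a = ω²·d²x/dθ².
d²x/dθ² = −r cosθ − r²(cos2θ)/√u − r⁴ sin²2θ/(4u^{3/2}),  u = L² − r² sin²θ = 0.00963113 m².
Substituting r = 0.0248 m, L = 0.0986 m, θ = 157.4°: d²x/dθ² = +0.018429 m.
a = ω²·d²x/dθ² = (298)²·(+0.018429) = +1636.7 m/s²;  |a| = 1636.7 m/s².

1640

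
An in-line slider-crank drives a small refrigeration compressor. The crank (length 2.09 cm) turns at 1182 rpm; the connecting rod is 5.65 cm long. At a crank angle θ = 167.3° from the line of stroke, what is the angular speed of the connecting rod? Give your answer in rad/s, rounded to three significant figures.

44.8

ω = 123.8 rad/s (converted from 1182 rpm).
The rod makes angle φ with the slider axis where L sinφ = r sinθ; differentiating, L cosφ·φ̇ = r ω cosθ.
L cosφ = √(L² − r² sin²θ) = 0.056313 m.
|ω_rod| = r ω |cosθ| / √(L² − r² sin²θ) = 0.0209·123.8·0.97553/0.056313 = 44.815 rad/s.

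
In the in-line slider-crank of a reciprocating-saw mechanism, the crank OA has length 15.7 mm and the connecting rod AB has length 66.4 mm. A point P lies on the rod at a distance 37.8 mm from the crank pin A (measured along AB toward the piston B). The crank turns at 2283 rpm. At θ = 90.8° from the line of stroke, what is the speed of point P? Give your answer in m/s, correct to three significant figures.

3.75

ω = 239.1 rad/s.  Crank-pin speed |V_A| = rω = 3.7535 m/s, perpendicular to OA.
Rod angle: sinφ = −(r/L) sinθ ⇒ φ = -13.676°; ω_rod = −rω cosθ/√(L²−r²sin²θ) = +0.81229 rad/s.
V_P = V_A + ω_rod × AP, with AP = 0.0378 m along the rod.
Components: V_Px = −rω sinθ − a·ω_rod·sinφ = -3.7459 m/s;  V_Py = rω cosθ + a·ω_rod·cosφ = -0.022573 m/s.
|V_P| = √(V_Px² + V_Py²) = 3.7459 m/s.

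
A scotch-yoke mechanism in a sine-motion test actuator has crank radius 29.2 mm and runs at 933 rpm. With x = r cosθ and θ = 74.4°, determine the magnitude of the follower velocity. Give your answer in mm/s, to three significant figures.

2750

ω = 97.7 rad/s (from 933 rpm).
x = r cosθ ⇒ ẋ = −rω sinθ.
|v| = rω|sinθ| = 0.0292·97.7·|sin 74.4°| = 2.7478 m/s = 2747.8 mm/s.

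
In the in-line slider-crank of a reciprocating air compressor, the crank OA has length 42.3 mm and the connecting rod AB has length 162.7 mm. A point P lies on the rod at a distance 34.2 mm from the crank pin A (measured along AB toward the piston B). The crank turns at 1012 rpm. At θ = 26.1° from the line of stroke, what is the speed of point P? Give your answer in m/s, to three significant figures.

3.79

ω = 106 rad/s.  Crank-pin speed |V_A| = rω = 4.4828 m/s, perpendicular to OA.
Rod angle: sinφ = −(r/L) sinθ ⇒ φ = -6.568°; ω_rod = −rω cosθ/√(L²−r²sin²θ) = -24.906 rad/s.
V_P = V_A + ω_rod × AP, with AP = 0.0342 m along the rod.
Components: V_Px = −rω sinθ − a·ω_rod·sinφ = -2.0696 m/s;  V_Py = rω cosθ + a·ω_rod·cosφ = +3.1795 m/s.
|V_P| = √(V_Px² + V_Py²) = 3.7937 m/s.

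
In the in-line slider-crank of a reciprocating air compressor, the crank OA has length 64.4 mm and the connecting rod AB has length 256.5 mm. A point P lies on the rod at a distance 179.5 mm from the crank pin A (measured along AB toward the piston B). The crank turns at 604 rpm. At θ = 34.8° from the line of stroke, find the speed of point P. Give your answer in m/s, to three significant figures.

2.85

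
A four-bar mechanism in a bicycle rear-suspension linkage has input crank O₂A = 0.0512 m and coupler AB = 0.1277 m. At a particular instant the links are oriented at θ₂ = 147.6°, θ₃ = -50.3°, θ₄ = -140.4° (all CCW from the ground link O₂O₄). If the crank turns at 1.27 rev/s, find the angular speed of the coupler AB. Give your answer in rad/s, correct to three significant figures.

ω₂ = 7.98 rad/s (from 1.27 rev/s).
Differentiating the loop-closure r₂e^{iθ₂}+r₃e^{iθ₃}=r₁+r₄e^{iθ₄} gives r₂ω₂e^{iθ₂}+r₃ω₃e^{iθ₃}=r₄ω₄e^{iθ₄}.
Eliminating the other unknown: ω₃ = r₂ω₂ sin(θ₄−θ₂) / [r₃ sin(θ₃−θ₄)].
Numerator sine = +0.95106; denominator sine = +1.00000.
Result = 0.0512·7.98·(+0.95106) / (0.1277·(+1.00000)) = +3.0428 rad/s; magnitude 3.0428 rad/s.

3.04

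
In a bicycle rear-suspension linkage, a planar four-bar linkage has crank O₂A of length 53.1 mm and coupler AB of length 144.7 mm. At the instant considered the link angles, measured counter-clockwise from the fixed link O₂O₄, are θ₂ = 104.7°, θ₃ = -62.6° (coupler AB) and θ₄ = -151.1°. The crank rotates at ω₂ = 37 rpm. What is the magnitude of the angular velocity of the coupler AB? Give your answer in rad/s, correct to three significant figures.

1.38

ω₂ = 3.875 rad/s (from 37 rpm).
Differentiating the loop-closure r₂e^{iθ₂}+r₃e^{iθ₃}=r₁+r₄e^{iθ₄} gives r₂ω₂e^{iθ₂}+r₃ω₃e^{iθ₃}=r₄ω₄e^{iθ₄}.
Eliminating the other unknown: ω₃ = r₂ω₂ sin(θ₄−θ₂) / [r₃ sin(θ₃−θ₄)].
Numerator sine = +0.96945; denominator sine = +0.99966.
Result = 0.0531·3.875·(+0.96945) / (0.1447·(+0.99966)) = +1.3789 rad/s; magnitude 1.3789 rad/s.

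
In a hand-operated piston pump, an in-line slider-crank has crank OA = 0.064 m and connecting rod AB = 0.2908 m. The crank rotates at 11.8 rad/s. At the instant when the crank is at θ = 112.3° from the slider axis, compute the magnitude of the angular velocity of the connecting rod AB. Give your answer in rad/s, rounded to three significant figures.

1.01

ω = 11.8 rad/s
The rod makes angle φ with the slider axis where L sinφ = r sinθ; differentiating, L cosφ·φ̇ = r ω cosθ.
L cosφ = √(L² − r² sin²θ) = 0.28471 m.
|ω_rod| = r ω |cosθ| / √(L² − r² sin²θ) = 0.064·11.8·0.37946/0.28471 = 1.0065 rad/s.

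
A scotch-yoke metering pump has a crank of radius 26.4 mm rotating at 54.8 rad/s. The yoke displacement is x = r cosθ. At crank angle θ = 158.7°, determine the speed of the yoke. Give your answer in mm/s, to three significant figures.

526

ω = 54.8 rad/s
x = r cosθ ⇒ ẋ = −rω sinθ.
|v| = rω|sinθ| = 0.0264·54.8·|sin 158.7°| = 0.52552 m/s = 525.52 mm/s.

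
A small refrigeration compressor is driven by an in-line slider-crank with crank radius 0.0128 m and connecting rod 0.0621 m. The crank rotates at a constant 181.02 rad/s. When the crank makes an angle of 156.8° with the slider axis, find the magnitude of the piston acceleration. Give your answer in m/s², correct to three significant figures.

325

ω = 181 rad/s
x(θ) = r cosθ + √(L² − r² sin²θ); with ω constant, a = ω²·d²x/dθ².
d²x/dθ² = −r cosθ − r²(cos2θ)/√u − r⁴ sin²2θ/(4u^{3/2}),  u = L² − r² sin²θ = 0.00383098 m².
Substituting r = 0.0128 m, L = 0.0621 m, θ = 156.8°: d²x/dθ² = +0.0099246 m.
a = ω²·d²x/dθ² = (181)²·(+0.0099246) = +325.21 m/s²;  |a| = 325.21 m/s².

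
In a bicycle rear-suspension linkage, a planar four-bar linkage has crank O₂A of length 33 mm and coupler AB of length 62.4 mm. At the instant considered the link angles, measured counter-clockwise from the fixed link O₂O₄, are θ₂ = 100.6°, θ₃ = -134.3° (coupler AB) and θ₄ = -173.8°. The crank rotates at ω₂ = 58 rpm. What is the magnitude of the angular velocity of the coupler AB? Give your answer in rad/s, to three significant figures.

5.03

ω₂ = 6.074 rad/s (from 58 rpm).
Differentiating the loop-closure r₂e^{iθ₂}+r₃e^{iθ₃}=r₁+r₄e^{iθ₄} gives r₂ω₂e^{iθ₂}+r₃ω₃e^{iθ₃}=r₄ω₄e^{iθ₄}.
Eliminating the other unknown: ω₃ = r₂ω₂ sin(θ₄−θ₂) / [r₃ sin(θ₃−θ₄)].
Numerator sine = +0.99705; denominator sine = +0.63608.
Result = 0.033·6.074·(+0.99705) / (0.0624·(+0.63608)) = +5.0349 rad/s; magnitude 5.0349 rad/s.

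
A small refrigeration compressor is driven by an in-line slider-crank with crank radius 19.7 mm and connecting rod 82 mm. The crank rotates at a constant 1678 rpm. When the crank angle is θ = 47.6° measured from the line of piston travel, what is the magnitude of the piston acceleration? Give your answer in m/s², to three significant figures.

399

ω = 2π·1678/60 = 175.7 rad/s
x(θ) = r cosθ + √(L² − r² sin²θ); with ω constant, a = ω²·d²x/dθ².
d²x/dθ² = −r cosθ − r²(cos2θ)/√u − r⁴ sin²2θ/(4u^{3/2}),  u = L² − r² sin²θ = 0.00651237 m².
Substituting r = 0.0197 m, L = 0.082 m, θ = 47.6°: d²x/dθ² = -0.012919 m.
a = ω²·d²x/dθ² = (175.7)²·(-0.012919) = -398.9 m/s²;  |a| = 398.9 m/s².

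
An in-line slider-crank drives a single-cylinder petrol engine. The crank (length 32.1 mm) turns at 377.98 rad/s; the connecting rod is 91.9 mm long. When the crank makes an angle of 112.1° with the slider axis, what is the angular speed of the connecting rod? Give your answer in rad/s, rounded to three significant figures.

52.5

ω = 378 rad/s
The rod makes angle φ with the slider axis where L sinφ = r sinθ; differentiating, L cosφ·φ̇ = r ω cosθ.
L cosφ = √(L² − r² sin²θ) = 0.086954 m.
|ω_rod| = r ω |cosθ| / √(L² − r² sin²θ) = 0.0321·378·0.37622/0.086954 = 52.496 rad/s.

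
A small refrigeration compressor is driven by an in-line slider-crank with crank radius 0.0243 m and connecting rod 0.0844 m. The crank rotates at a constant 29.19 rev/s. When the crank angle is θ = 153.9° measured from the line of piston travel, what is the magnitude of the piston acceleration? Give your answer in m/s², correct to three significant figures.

ω = 2π·29.2 = 183.4 rad/s
x(θ) = r cosθ + √(L² − r² sin²θ); with ω constant, a = ω²·d²x/dθ².
d²x/dθ² = −r cosθ − r²(cos2θ)/√u − r⁴ sin²2θ/(4u^{3/2}),  u = L² − r² sin²θ = 0.00700907 m².
Substituting r = 0.0243 m, L = 0.0844 m, θ = 153.9°: d²x/dθ² = +0.017406 m.
a = ω²·d²x/dθ² = (183.4)²·(+0.017406) = +585.51 m/s²;  |a| = 585.51 m/s².

586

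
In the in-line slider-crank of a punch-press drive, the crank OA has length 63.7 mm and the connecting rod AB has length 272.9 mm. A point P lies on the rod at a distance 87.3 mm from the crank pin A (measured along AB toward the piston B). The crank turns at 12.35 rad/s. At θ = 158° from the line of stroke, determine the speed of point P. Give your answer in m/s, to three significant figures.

0.567

ω = 12.35 rad/s.  Crank-pin speed |V_A| = rω = 0.7867 m/s, perpendicular to OA.
Rod angle: sinφ = −(r/L) sinθ ⇒ φ = -5.016°; ω_rod = −rω cosθ/√(L²−r²sin²θ) = +2.6831 rad/s.
V_P = V_A + ω_rod × AP, with AP = 0.0873 m along the rod.
Components: V_Px = −rω sinθ − a·ω_rod·sinφ = -0.27422 m/s;  V_Py = rω cosθ + a·ω_rod·cosφ = -0.49607 m/s.
|V_P| = √(V_Px² + V_Py²) = 0.56682 m/s.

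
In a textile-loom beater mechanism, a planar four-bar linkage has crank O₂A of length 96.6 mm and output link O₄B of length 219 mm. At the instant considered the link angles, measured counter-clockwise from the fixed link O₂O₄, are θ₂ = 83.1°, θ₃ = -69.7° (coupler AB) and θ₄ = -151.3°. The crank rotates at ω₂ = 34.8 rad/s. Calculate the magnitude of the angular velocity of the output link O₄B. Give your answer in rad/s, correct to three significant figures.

7.09

ω₂ = 34.8 rad/s
Differentiating the loop-closure r₂e^{iθ₂}+r₃e^{iθ₃}=r₁+r₄e^{iθ₄} gives r₂ω₂e^{iθ₂}+r₃ω₃e^{iθ₃}=r₄ω₄e^{iθ₄}.
Eliminating the other unknown: ω₄ = r₂ω₂ sin(θ₂−θ₃) / [r₄ sin(θ₄−θ₃)].
Numerator sine = +0.45710; denominator sine = -0.98927.
Result = 0.0966·34.8·(+0.45710) / (0.219·(-0.98927)) = -7.0926 rad/s; magnitude 7.0926 rad/s.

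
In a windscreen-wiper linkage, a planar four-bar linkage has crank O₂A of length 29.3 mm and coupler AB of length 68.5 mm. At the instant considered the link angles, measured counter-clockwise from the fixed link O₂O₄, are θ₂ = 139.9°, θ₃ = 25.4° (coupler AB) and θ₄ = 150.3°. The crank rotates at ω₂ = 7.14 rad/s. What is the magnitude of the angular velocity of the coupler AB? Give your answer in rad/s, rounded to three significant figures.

ω₂ = 7.14 rad/s
Differentiating the loop-closure r₂e^{iθ₂}+r₃e^{iθ₃}=r₁+r₄e^{iθ₄} gives r₂ω₂e^{iθ₂}+r₃ω₃e^{iθ₃}=r₄ω₄e^{iθ₄}.
Eliminating the other unknown: ω₃ = r₂ω₂ sin(θ₄−θ₂) / [r₃ sin(θ₃−θ₄)].
Numerator sine = +0.18052; denominator sine = -0.82015.
Result = 0.0293·7.14·(+0.18052) / (0.0685·(-0.82015)) = -0.67221 rad/s; magnitude 0.67221 rad/s.

0.672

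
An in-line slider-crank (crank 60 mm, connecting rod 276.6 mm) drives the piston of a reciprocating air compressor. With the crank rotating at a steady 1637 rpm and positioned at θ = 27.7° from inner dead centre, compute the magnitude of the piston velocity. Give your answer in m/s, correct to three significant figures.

5.70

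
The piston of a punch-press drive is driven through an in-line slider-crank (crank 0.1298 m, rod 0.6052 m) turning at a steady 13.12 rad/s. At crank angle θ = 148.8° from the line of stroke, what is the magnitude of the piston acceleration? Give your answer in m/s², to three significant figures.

ω = 13.12 rad/s
x(θ) = r cosθ + √(L² − r² sin²θ); with ω constant, a = ω²·d²x/dθ².
d²x/dθ² = −r cosθ − r²(cos2θ)/√u − r⁴ sin²2θ/(4u^{3/2}),  u = L² − r² sin²θ = 0.361746 m².
Substituting r = 0.1298 m, L = 0.6052 m, θ = 148.8°: d²x/dθ² = +0.097792 m.
a = ω²·d²x/dθ² = (13.12)²·(+0.097792) = +16.833 m/s²;  |a| = 16.833 m/s².

16.8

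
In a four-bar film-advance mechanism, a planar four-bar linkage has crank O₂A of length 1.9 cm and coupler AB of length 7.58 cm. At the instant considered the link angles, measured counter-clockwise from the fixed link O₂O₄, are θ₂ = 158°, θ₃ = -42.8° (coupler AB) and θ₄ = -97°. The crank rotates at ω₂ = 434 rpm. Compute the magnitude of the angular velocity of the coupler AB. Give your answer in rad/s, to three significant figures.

13.6

ω₂ = 45.45 rad/s (from 434 rpm).
Differentiating the loop-closure r₂e^{iθ₂}+r₃e^{iθ₃}=r₁+r₄e^{iθ₄} gives r₂ω₂e^{iθ₂}+r₃ω₃e^{iθ₃}=r₄ω₄e^{iθ₄}.
Eliminating the other unknown: ω₃ = r₂ω₂ sin(θ₄−θ₂) / [r₃ sin(θ₃−θ₄)].
Numerator sine = +0.96593; denominator sine = +0.81106.
Result = 0.019·45.45·(+0.96593) / (0.0758·(+0.81106)) = +13.567 rad/s; magnitude 13.567 rad/s.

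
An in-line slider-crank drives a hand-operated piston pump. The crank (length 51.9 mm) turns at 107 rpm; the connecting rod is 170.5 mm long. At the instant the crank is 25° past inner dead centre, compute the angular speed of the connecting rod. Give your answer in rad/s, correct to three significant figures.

ω = 11.21 rad/s (converted from 107 rpm).
The rod makes angle φ with the slider axis where L sinφ = r sinθ; differentiating, L cosφ·φ̇ = r ω cosθ.
L cosφ = √(L² − r² sin²θ) = 0.16908 m.
|ω_rod| = r ω |cosθ| / √(L² − r² sin²θ) = 0.0519·11.21·0.90631/0.16908 = 3.1171 rad/s.

3.12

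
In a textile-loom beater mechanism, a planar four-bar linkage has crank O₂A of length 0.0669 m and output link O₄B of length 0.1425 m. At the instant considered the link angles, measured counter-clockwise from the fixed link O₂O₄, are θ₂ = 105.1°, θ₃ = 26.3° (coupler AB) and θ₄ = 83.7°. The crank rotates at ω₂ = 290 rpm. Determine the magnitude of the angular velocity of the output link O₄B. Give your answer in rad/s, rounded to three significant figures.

ω₂ = 30.37 rad/s (from 290 rpm).
Differentiating the loop-closure r₂e^{iθ₂}+r₃e^{iθ₃}=r₁+r₄e^{iθ₄} gives r₂ω₂e^{iθ₂}+r₃ω₃e^{iθ₃}=r₄ω₄e^{iθ₄}.
Eliminating the other unknown: ω₄ = r₂ω₂ sin(θ₂−θ₃) / [r₄ sin(θ₄−θ₃)].
Numerator sine = +0.98096; denominator sine = +0.84245.
Result = 0.0669·30.37·(+0.98096) / (0.1425·(+0.84245)) = +16.601 rad/s; magnitude 16.601 rad/s.

16.6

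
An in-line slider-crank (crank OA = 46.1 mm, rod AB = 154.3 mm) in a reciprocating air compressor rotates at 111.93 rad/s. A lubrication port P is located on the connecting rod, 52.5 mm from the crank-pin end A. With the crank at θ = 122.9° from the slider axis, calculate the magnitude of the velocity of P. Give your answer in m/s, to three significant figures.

4.48

ω = 111.9 rad/s.  Crank-pin speed |V_A| = rω = 5.16 m/s, perpendicular to OA.
Rod angle: sinφ = −(r/L) sinθ ⇒ φ = -14.528°; ω_rod = −rω cosθ/√(L²−r²sin²θ) = +18.764 rad/s.
V_P = V_A + ω_rod × AP, with AP = 0.0525 m along the rod.
Components: V_Px = −rω sinθ − a·ω_rod·sinφ = -4.0853 m/s;  V_Py = rω cosθ + a·ω_rod·cosφ = -1.8491 m/s.
|V_P| = √(V_Px² + V_Py²) = 4.4843 m/s.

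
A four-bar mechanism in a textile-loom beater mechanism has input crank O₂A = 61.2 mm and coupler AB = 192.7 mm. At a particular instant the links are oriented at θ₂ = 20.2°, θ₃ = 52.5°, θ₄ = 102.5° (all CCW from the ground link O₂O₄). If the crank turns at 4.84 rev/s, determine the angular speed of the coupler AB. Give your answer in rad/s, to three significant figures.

12.5

ω₂ = 30.41 rad/s (from 4.84 rev/s).
Differentiating the loop-closure r₂e^{iθ₂}+r₃e^{iθ₃}=r₁+r₄e^{iθ₄} gives r₂ω₂e^{iθ₂}+r₃ω₃e^{iθ₃}=r₄ω₄e^{iθ₄}.
Eliminating the other unknown: ω₃ = r₂ω₂ sin(θ₄−θ₂) / [r₃ sin(θ₃−θ₄)].
Numerator sine = +0.99098; denominator sine = -0.76604.
Result = 0.0612·30.41·(+0.99098) / (0.1927·(-0.76604)) = -12.494 rad/s; magnitude 12.494 rad/s.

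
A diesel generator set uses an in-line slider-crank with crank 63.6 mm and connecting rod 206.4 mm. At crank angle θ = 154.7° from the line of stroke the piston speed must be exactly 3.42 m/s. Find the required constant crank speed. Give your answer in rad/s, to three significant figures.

175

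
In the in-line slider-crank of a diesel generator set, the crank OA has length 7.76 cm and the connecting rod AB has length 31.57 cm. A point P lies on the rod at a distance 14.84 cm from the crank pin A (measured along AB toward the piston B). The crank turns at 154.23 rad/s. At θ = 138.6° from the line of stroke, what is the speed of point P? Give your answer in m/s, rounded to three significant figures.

8.65

ω = 154.2 rad/s.  Crank-pin speed |V_A| = rω = 11.968 m/s, perpendicular to OA.
Rod angle: sinφ = −(r/L) sinθ ⇒ φ = -9.355°; ω_rod = −rω cosθ/√(L²−r²sin²θ) = +28.82 rad/s.
V_P = V_A + ω_rod × AP, with AP = 0.1484 m along the rod.
Components: V_Px = −rω sinθ − a·ω_rod·sinφ = -7.2195 m/s;  V_Py = rω cosθ + a·ω_rod·cosφ = -4.7575 m/s.
|V_P| = √(V_Px² + V_Py²) = 8.6461 m/s.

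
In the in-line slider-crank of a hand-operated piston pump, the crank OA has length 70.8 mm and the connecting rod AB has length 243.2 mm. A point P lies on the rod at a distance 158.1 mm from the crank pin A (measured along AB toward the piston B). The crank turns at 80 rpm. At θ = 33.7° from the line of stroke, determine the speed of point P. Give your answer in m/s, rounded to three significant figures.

ω = 8.378 rad/s.  Crank-pin speed |V_A| = rω = 0.59313 m/s, perpendicular to OA.
Rod angle: sinφ = −(r/L) sinθ ⇒ φ = -9.295°; ω_rod = −rω cosθ/√(L²−r²sin²θ) = -2.056 rad/s.
V_P = V_A + ω_rod × AP, with AP = 0.1581 m along the rod.
Components: V_Px = −rω sinθ − a·ω_rod·sinφ = -0.3816 m/s;  V_Py = rω cosθ + a·ω_rod·cosφ = +0.17267 m/s.
|V_P| = √(V_Px² + V_Py²) = 0.41885 m/s.

0.419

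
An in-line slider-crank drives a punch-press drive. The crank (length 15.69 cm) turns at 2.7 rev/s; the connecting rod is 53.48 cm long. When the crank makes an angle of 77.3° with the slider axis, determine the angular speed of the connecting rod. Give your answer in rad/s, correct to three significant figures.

1.14

ω = 16.96 rad/s (converted from 2.7 rev/s).
The rod makes angle φ with the slider axis where L sinφ = r sinθ; differentiating, L cosφ·φ̇ = r ω cosθ.
L cosφ = √(L² − r² sin²θ) = 0.51243 m.
|ω_rod| = r ω |cosθ| / √(L² − r² sin²θ) = 0.1569·16.96·0.21985/0.51243 = 1.142 rad/s.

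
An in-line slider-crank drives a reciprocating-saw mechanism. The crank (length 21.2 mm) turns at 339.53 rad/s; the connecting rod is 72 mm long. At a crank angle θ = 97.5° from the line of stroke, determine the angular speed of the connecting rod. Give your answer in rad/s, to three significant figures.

ω = 339.5 rad/s
The rod makes angle φ with the slider axis where L sinφ = r sinθ; differentiating, L cosφ·φ̇ = r ω cosθ.
L cosφ = √(L² − r² sin²θ) = 0.068864 m.
|ω_rod| = r ω |cosθ| / √(L² − r² sin²θ) = 0.0212·339.5·0.13053/0.068864 = 13.643 rad/s.

13.6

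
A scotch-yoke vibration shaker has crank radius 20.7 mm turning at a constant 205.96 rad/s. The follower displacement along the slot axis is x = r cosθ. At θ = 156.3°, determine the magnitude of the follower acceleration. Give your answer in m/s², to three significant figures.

ω = 206 rad/s
x = r cosθ ⇒ ẍ = −rω² cosθ (ω constant).
|a| = rω²|cosθ| = 0.0207·(206)²·|cos 156.3°| = 804.03 m/s².

804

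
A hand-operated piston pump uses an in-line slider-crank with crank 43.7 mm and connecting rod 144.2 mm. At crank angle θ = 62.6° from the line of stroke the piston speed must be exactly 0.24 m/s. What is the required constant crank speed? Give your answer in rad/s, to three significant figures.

5.40

For an in-line slider-crank, |v_piston| = rω|sinθ|·[1 + r cosθ/√(L² − r² sin²θ)].
With r = 0.0437 m, L = 0.1442 m, θ = 62.6°: the bracketed kinematic factor |dx/dθ| = 0.044416 m.
ω = v/|dx/dθ| = 0.24/0.044416 = 5.4035 rad/s.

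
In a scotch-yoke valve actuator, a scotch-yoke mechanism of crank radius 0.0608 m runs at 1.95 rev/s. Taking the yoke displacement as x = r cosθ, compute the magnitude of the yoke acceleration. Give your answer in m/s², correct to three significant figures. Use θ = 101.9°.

ω = 12.25 rad/s (from 1.95 rev/s).
x = r cosθ ⇒ ẍ = −rω² cosθ (ω constant).
|a| = rω²|cosθ| = 0.0608·(12.25)²·|cos 101.9°| = 1.882 m/s².

1.88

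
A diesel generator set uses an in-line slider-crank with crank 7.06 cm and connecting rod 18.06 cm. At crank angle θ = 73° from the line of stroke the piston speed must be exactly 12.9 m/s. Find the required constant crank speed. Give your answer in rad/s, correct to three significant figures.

170

For an in-line slider-crank, |v_piston| = rω|sinθ|·[1 + r cosθ/√(L² − r² sin²θ)].
With r = 0.0706 m, L = 0.1806 m, θ = 73°: the bracketed kinematic factor |dx/dθ| = 0.075835 m.
ω = v/|dx/dθ| = 12.9/0.075835 = 170.11 rad/s.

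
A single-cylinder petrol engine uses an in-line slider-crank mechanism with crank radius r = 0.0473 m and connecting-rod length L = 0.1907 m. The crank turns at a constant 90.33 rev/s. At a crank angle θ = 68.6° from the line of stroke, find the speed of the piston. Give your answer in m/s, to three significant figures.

27.3

ω = 2π·90.3 = 567.6 rad/s
For an in-line slider-crank, x = r cosθ + √(L² − r² sin²θ), so v = −rω sinθ·[1 + r cosθ/√(L² − r² sin²θ)].
With r = 0.0473 m, L = 0.1907 m, θ = 68.6°: √(L² − r² sin²θ) = 0.18555 m.
v = −0.0473·567.6·0.93106·[1 + 0.0473·0.36488/0.18555] = -27.32 m/s.
|v| = 27.32 m/s.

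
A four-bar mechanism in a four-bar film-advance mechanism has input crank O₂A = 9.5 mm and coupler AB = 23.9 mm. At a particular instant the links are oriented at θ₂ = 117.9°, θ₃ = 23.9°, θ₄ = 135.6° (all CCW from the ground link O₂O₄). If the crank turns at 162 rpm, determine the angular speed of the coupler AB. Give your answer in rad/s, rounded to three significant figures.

ω₂ = 16.96 rad/s (from 162 rpm).
Differentiating the loop-closure r₂e^{iθ₂}+r₃e^{iθ₃}=r₁+r₄e^{iθ₄} gives r₂ω₂e^{iθ₂}+r₃ω₃e^{iθ₃}=r₄ω₄e^{iθ₄}.
Eliminating the other unknown: ω₃ = r₂ω₂ sin(θ₄−θ₂) / [r₃ sin(θ₃−θ₄)].
Numerator sine = +0.30403; denominator sine = -0.92913.
Result = 0.0095·16.96·(+0.30403) / (0.0239·(-0.92913)) = -2.2065 rad/s; magnitude 2.2065 rad/s.

2.21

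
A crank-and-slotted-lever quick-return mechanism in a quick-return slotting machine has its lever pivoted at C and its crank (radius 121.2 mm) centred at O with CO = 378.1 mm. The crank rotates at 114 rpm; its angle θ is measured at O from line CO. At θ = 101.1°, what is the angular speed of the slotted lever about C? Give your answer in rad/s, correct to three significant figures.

0.500

ω = 11.94 rad/s (from 114 rpm).
Crank pin A relative to C: A = (d + r cosθ, r sinθ); lever angle φ = atan2(r sinθ, d + r cosθ).
Differentiating tanφ: φ̇ = rω(d cosθ + r)/(d² + r² + 2dr cosθ).
d² + r² + 2dr cosθ = |CA|² = 0.140004 m²;  d cosθ + r = +0.048407 m.
|ω_lever| = |0.1212·11.94·+0.048407| / 0.140004 = 0.50027 rad/s.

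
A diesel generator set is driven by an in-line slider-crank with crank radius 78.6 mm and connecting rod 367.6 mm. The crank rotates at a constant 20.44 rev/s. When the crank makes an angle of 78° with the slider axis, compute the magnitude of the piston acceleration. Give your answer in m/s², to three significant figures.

11.1

ω = 2π·20.4 = 128.4 rad/s
x(θ) = r cosθ + √(L² − r² sin²θ); with ω constant, a = ω²·d²x/dθ².
d²x/dθ² = −r cosθ − r²(cos2θ)/√u − r⁴ sin²2θ/(4u^{3/2}),  u = L² − r² sin²θ = 0.129219 m².
Substituting r = 0.0786 m, L = 0.3676 m, θ = 78°: d²x/dθ² = -0.00067538 m.
a = ω²·d²x/dθ² = (128.4)²·(-0.00067538) = -11.14 m/s²;  |a| = 11.14 m/s².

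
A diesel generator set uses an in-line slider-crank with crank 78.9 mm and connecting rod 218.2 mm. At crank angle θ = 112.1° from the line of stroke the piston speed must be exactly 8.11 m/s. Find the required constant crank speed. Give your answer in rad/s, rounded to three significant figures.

For an in-line slider-crank, |v_piston| = rω|sinθ|·[1 + r cosθ/√(L² − r² sin²θ)].
With r = 0.0789 m, L = 0.2182 m, θ = 112.1°: the bracketed kinematic factor |dx/dθ| = 0.062548 m.
ω = v/|dx/dθ| = 8.11/0.062548 = 129.66 rad/s.

130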